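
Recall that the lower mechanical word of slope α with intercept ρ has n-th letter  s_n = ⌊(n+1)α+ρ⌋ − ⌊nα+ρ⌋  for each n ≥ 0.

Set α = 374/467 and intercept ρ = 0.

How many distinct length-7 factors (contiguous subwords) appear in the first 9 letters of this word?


3

t_n = ⌊(n·374)/467⌋ for n = 0 … 9:
  n=0…9: ⌊0/467⌋=0 ⌊374/467⌋=0 ⌊748/467⌋=1 ⌊1122/467⌋=2 ⌊1496/467⌋=3 ⌊1870/467⌋=4 ⌊2244/467⌋=4 ⌊2618/467⌋=5 ⌊2992/467⌋=6 ⌊3366/467⌋=7
s_n = t_(n+1) − t_n for n = 0 … 8 gives
prefix = 011110111
slide a length-7 window over [0..6] … [2..8] (3 windows); first occurrence of each distinct factor:
  [  0..  6] 0111101
  [  1..  7] 1111011
  [  2..  8] 1110111
distinct factors: {0111101, 1110111, 1111011}
count = 3  (Sturmian bound for length 7 is 8)


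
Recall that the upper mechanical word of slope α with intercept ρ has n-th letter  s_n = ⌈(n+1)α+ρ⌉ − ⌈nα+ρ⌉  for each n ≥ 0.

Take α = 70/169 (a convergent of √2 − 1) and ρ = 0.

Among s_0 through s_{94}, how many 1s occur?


40

#1s = Σ_{n=0}^{94} s_n = Σ_{n=0}^{94} (⌈(n+1)α+ρ⌉ − ⌈nα+ρ⌉)
the sum telescopes: every ⌈nα+ρ⌉ with 0 < n < 95 appears once with + and once with −, leaving ⌈95α+ρ⌉ − ⌈0·α+ρ⌉
95α + ρ = (95·70) / 169 = 6650/169
ρ = 0/169
⌈6650/169⌉ = 40,  ⌈0/169⌉ = 0
#1s = 40 − 0 = 40


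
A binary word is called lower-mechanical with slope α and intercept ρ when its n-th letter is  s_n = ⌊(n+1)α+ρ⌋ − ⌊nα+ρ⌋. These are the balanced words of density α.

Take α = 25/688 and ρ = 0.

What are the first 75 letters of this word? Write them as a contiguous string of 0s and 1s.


000000000000000000000000000100000000000000000000000000010000000000000000000

n=0: ⌊(1·25)/688⌋ − ⌊(0·25)/688⌋ = ⌊25/688⌋ − ⌊0/688⌋ = 0 − 0 = 0
n=1: ⌊(2·25)/688⌋ − ⌊(1·25)/688⌋ = ⌊50/688⌋ − ⌊25/688⌋ = 0 − 0 = 0
n=2: ⌊(3·25)/688⌋ − ⌊(2·25)/688⌋ = ⌊75/688⌋ − ⌊50/688⌋ = 0 − 0 = 0
n=3: ⌊(4·25)/688⌋ − ⌊(3·25)/688⌋ = ⌊100/688⌋ − ⌊75/688⌋ = 0 − 0 = 0
n=4: ⌊(5·25)/688⌋ − ⌊(4·25)/688⌋ = ⌊125/688⌋ − ⌊100/688⌋ = 0 − 0 = 0
n=5: ⌊(6·25)/688⌋ − ⌊(5·25)/688⌋ = ⌊150/688⌋ − ⌊125/688⌋ = 0 − 0 = 0
n=6: ⌊(7·25)/688⌋ − ⌊(6·25)/688⌋ = ⌊175/688⌋ − ⌊150/688⌋ = 0 − 0 = 0
n=7: ⌊(8·25)/688⌋ − ⌊(7·25)/688⌋ = ⌊200/688⌋ − ⌊175/688⌋ = 0 − 0 = 0
n=8: ⌊(9·25)/688⌋ − ⌊(8·25)/688⌋ = ⌊225/688⌋ − ⌊200/688⌋ = 0 − 0 = 0
n=9: ⌊(10·25)/688⌋ − ⌊(9·25)/688⌋ = ⌊250/688⌋ − ⌊225/688⌋ = 0 − 0 = 0
n=10: ⌊(11·25)/688⌋ − ⌊(10·25)/688⌋ = ⌊275/688⌋ − ⌊250/688⌋ = 0 − 0 = 0
n=11: ⌊(12·25)/688⌋ − ⌊(11·25)/688⌋ = ⌊300/688⌋ − ⌊275/688⌋ = 0 − 0 = 0
n=12: ⌊(13·25)/688⌋ − ⌊(12·25)/688⌋ = ⌊325/688⌋ − ⌊300/688⌋ = 0 − 0 = 0
n=13: ⌊(14·25)/688⌋ − ⌊(13·25)/688⌋ = ⌊350/688⌋ − ⌊325/688⌋ = 0 − 0 = 0
n=14: ⌊(15·25)/688⌋ − ⌊(14·25)/688⌋ = ⌊375/688⌋ − ⌊350/688⌋ = 0 − 0 = 0
n=15: ⌊(16·25)/688⌋ − ⌊(15·25)/688⌋ = ⌊400/688⌋ − ⌊375/688⌋ = 0 − 0 = 0
n=16: ⌊(17·25)/688⌋ − ⌊(16·25)/688⌋ = ⌊425/688⌋ − ⌊400/688⌋ = 0 − 0 = 0
n=17: ⌊(18·25)/688⌋ − ⌊(17·25)/688⌋ = ⌊450/688⌋ − ⌊425/688⌋ = 0 − 0 = 0
n=18: ⌊(19·25)/688⌋ − ⌊(18·25)/688⌋ = ⌊475/688⌋ − ⌊450/688⌋ = 0 − 0 = 0
n=19: ⌊(20·25)/688⌋ − ⌊(19·25)/688⌋ = ⌊500/688⌋ − ⌊475/688⌋ = 0 − 0 = 0
n=20: ⌊(21·25)/688⌋ − ⌊(20·25)/688⌋ = ⌊525/688⌋ − ⌊500/688⌋ = 0 − 0 = 0
n=21: ⌊(22·25)/688⌋ − ⌊(21·25)/688⌋ = ⌊550/688⌋ − ⌊525/688⌋ = 0 − 0 = 0
n=22: ⌊(23·25)/688⌋ − ⌊(22·25)/688⌋ = ⌊575/688⌋ − ⌊550/688⌋ = 0 − 0 = 0
n=23: ⌊(24·25)/688⌋ − ⌊(23·25)/688⌋ = ⌊600/688⌋ − ⌊575/688⌋ = 0 − 0 = 0
n=24: ⌊(25·25)/688⌋ − ⌊(24·25)/688⌋ = ⌊625/688⌋ − ⌊600/688⌋ = 0 − 0 = 0
n=25: ⌊(26·25)/688⌋ − ⌊(25·25)/688⌋ = ⌊650/688⌋ − ⌊625/688⌋ = 0 − 0 = 0
n=26: ⌊(27·25)/688⌋ − ⌊(26·25)/688⌋ = ⌊675/688⌋ − ⌊650/688⌋ = 0 − 0 = 0
n=27: ⌊(28·25)/688⌋ − ⌊(27·25)/688⌋ = ⌊700/688⌋ − ⌊675/688⌋ = 1 − 0 = 1
n=28: ⌊(29·25)/688⌋ − ⌊(28·25)/688⌋ = ⌊725/688⌋ − ⌊700/688⌋ = 1 − 1 = 0
n=29: ⌊(30·25)/688⌋ − ⌊(29·25)/688⌋ = ⌊750/688⌋ − ⌊725/688⌋ = 1 − 1 = 0
n=30: ⌊(31·25)/688⌋ − ⌊(30·25)/688⌋ = ⌊775/688⌋ − ⌊750/688⌋ = 1 − 1 = 0
n=31: ⌊(32·25)/688⌋ − ⌊(31·25)/688⌋ = ⌊800/688⌋ − ⌊775/688⌋ = 1 − 1 = 0
n=32: ⌊(33·25)/688⌋ − ⌊(32·25)/688⌋ = ⌊825/688⌋ − ⌊800/688⌋ = 1 − 1 = 0
n=33: ⌊(34·25)/688⌋ − ⌊(33·25)/688⌋ = ⌊850/688⌋ − ⌊825/688⌋ = 1 − 1 = 0
n=34: ⌊(35·25)/688⌋ − ⌊(34·25)/688⌋ = ⌊875/688⌋ − ⌊850/688⌋ = 1 − 1 = 0
n=35: ⌊(36·25)/688⌋ − ⌊(35·25)/688⌋ = ⌊900/688⌋ − ⌊875/688⌋ = 1 − 1 = 0
n=36: ⌊(37·25)/688⌋ − ⌊(36·25)/688⌋ = ⌊925/688⌋ − ⌊900/688⌋ = 1 − 1 = 0
n=37: ⌊(38·25)/688⌋ − ⌊(37·25)/688⌋ = ⌊950/688⌋ − ⌊925/688⌋ = 1 − 1 = 0
n=38: ⌊(39·25)/688⌋ − ⌊(38·25)/688⌋ = ⌊975/688⌋ − ⌊950/688⌋ = 1 − 1 = 0
n=39: ⌊(40·25)/688⌋ − ⌊(39·25)/688⌋ = ⌊1000/688⌋ − ⌊975/688⌋ = 1 − 1 = 0
n=40: ⌊(41·25)/688⌋ − ⌊(40·25)/688⌋ = ⌊1025/688⌋ − ⌊1000/688⌋ = 1 − 1 = 0
n=41: ⌊(42·25)/688⌋ − ⌊(41·25)/688⌋ = ⌊1050/688⌋ − ⌊1025/688⌋ = 1 − 1 = 0
n=42: ⌊(43·25)/688⌋ − ⌊(42·25)/688⌋ = ⌊1075/688⌋ − ⌊1050/688⌋ = 1 − 1 = 0
n=43: ⌊(44·25)/688⌋ − ⌊(43·25)/688⌋ = ⌊1100/688⌋ − ⌊1075/688⌋ = 1 − 1 = 0
n=44: ⌊(45·25)/688⌋ − ⌊(44·25)/688⌋ = ⌊1125/688⌋ − ⌊1100/688⌋ = 1 − 1 = 0
n=45: ⌊(46·25)/688⌋ − ⌊(45·25)/688⌋ = ⌊1150/688⌋ − ⌊1125/688⌋ = 1 − 1 = 0
n=46: ⌊(47·25)/688⌋ − ⌊(46·25)/688⌋ = ⌊1175/688⌋ − ⌊1150/688⌋ = 1 − 1 = 0
n=47: ⌊(48·25)/688⌋ − ⌊(47·25)/688⌋ = ⌊1200/688⌋ − ⌊1175/688⌋ = 1 − 1 = 0
n=48: ⌊(49·25)/688⌋ − ⌊(48·25)/688⌋ = ⌊1225/688⌋ − ⌊1200/688⌋ = 1 − 1 = 0
n=49: ⌊(50·25)/688⌋ − ⌊(49·25)/688⌋ = ⌊1250/688⌋ − ⌊1225/688⌋ = 1 − 1 = 0
n=50: ⌊(51·25)/688⌋ − ⌊(50·25)/688⌋ = ⌊1275/688⌋ − ⌊1250/688⌋ = 1 − 1 = 0
n=51: ⌊(52·25)/688⌋ − ⌊(51·25)/688⌋ = ⌊1300/688⌋ − ⌊1275/688⌋ = 1 − 1 = 0
n=52: ⌊(53·25)/688⌋ − ⌊(52·25)/688⌋ = ⌊1325/688⌋ − ⌊1300/688⌋ = 1 − 1 = 0
n=53: ⌊(54·25)/688⌋ − ⌊(53·25)/688⌋ = ⌊1350/688⌋ − ⌊1325/688⌋ = 1 − 1 = 0
n=54: ⌊(55·25)/688⌋ − ⌊(54·25)/688⌋ = ⌊1375/688⌋ − ⌊1350/688⌋ = 1 − 1 = 0
n=55: ⌊(56·25)/688⌋ − ⌊(55·25)/688⌋ = ⌊1400/688⌋ − ⌊1375/688⌋ = 2 − 1 = 1
n=56: ⌊(57·25)/688⌋ − ⌊(56·25)/688⌋ = ⌊1425/688⌋ − ⌊1400/688⌋ = 2 − 2 = 0
n=57: ⌊(58·25)/688⌋ − ⌊(57·25)/688⌋ = ⌊1450/688⌋ − ⌊1425/688⌋ = 2 − 2 = 0
n=58: ⌊(59·25)/688⌋ − ⌊(58·25)/688⌋ = ⌊1475/688⌋ − ⌊1450/688⌋ = 2 − 2 = 0
n=59: ⌊(60·25)/688⌋ − ⌊(59·25)/688⌋ = ⌊1500/688⌋ − ⌊1475/688⌋ = 2 − 2 = 0
n=60: ⌊(61·25)/688⌋ − ⌊(60·25)/688⌋ = ⌊1525/688⌋ − ⌊1500/688⌋ = 2 − 2 = 0
n=61: ⌊(62·25)/688⌋ − ⌊(61·25)/688⌋ = ⌊1550/688⌋ − ⌊1525/688⌋ = 2 − 2 = 0
n=62: ⌊(63·25)/688⌋ − ⌊(62·25)/688⌋ = ⌊1575/688⌋ − ⌊1550/688⌋ = 2 − 2 = 0
n=63: ⌊(64·25)/688⌋ − ⌊(63·25)/688⌋ = ⌊1600/688⌋ − ⌊1575/688⌋ = 2 − 2 = 0
n=64: ⌊(65·25)/688⌋ − ⌊(64·25)/688⌋ = ⌊1625/688⌋ − ⌊1600/688⌋ = 2 − 2 = 0
n=65: ⌊(66·25)/688⌋ − ⌊(65·25)/688⌋ = ⌊1650/688⌋ − ⌊1625/688⌋ = 2 − 2 = 0
n=66: ⌊(67·25)/688⌋ − ⌊(66·25)/688⌋ = ⌊1675/688⌋ − ⌊1650/688⌋ = 2 − 2 = 0
n=67: ⌊(68·25)/688⌋ − ⌊(67·25)/688⌋ = ⌊1700/688⌋ − ⌊1675/688⌋ = 2 − 2 = 0
n=68: ⌊(69·25)/688⌋ − ⌊(68·25)/688⌋ = ⌊1725/688⌋ − ⌊1700/688⌋ = 2 − 2 = 0
n=69: ⌊(70·25)/688⌋ − ⌊(69·25)/688⌋ = ⌊1750/688⌋ − ⌊1725/688⌋ = 2 − 2 = 0
n=70: ⌊(71·25)/688⌋ − ⌊(70·25)/688⌋ = ⌊1775/688⌋ − ⌊1750/688⌋ = 2 − 2 = 0
n=71: ⌊(72·25)/688⌋ − ⌊(71·25)/688⌋ = ⌊1800/688⌋ − ⌊1775/688⌋ = 2 − 2 = 0
n=72: ⌊(73·25)/688⌋ − ⌊(72·25)/688⌋ = ⌊1825/688⌋ − ⌊1800/688⌋ = 2 − 2 = 0
n=73: ⌊(74·25)/688⌋ − ⌊(73·25)/688⌋ = ⌊1850/688⌋ − ⌊1825/688⌋ = 2 − 2 = 0
n=74: ⌊(75·25)/688⌋ − ⌊(74·25)/688⌋ = ⌊1875/688⌋ − ⌊1850/688⌋ = 2 − 2 = 0


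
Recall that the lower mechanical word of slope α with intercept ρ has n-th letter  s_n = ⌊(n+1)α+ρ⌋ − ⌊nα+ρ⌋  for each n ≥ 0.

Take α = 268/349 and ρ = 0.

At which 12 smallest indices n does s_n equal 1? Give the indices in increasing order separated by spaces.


1 2 3 5 6 7 9 10 11 13 14 15

n=0: ⌊268/349⌋−⌊0/349⌋ = 0−0 = 0
n=1: ⌊536/349⌋−⌊268/349⌋ = 1−0 = 1  ← one
n=2: ⌊804/349⌋−⌊536/349⌋ = 2−1 = 1  ← one
n=3: ⌊1072/349⌋−⌊804/349⌋ = 3−2 = 1  ← one
n=4: ⌊1340/349⌋−⌊1072/349⌋ = 3−3 = 0
n=5: ⌊1608/349⌋−⌊1340/349⌋ = 4−3 = 1  ← one
n=6: ⌊1876/349⌋−⌊1608/349⌋ = 5−4 = 1  ← one
n=7: ⌊2144/349⌋−⌊1876/349⌋ = 6−5 = 1  ← one
n=8: ⌊2412/349⌋−⌊2144/349⌋ = 6−6 = 0
n=9: ⌊2680/349⌋−⌊2412/349⌋ = 7−6 = 1  ← one
n=10: ⌊2948/349⌋−⌊2680/349⌋ = 8−7 = 1  ← one
n=11: ⌊3216/349⌋−⌊2948/349⌋ = 9−8 = 1  ← one
n=12: ⌊3484/349⌋−⌊3216/349⌋ = 9−9 = 0
n=13: ⌊3752/349⌋−⌊3484/349⌋ = 10−9 = 1  ← one
n=14: ⌊4020/349⌋−⌊3752/349⌋ = 11−10 = 1  ← one
n=15: ⌊4288/349⌋−⌊4020/349⌋ = 12−11 = 1  ← one
positions of the first 12 ones: 1 2 3 5 6 7 9 10 11 13 14 15


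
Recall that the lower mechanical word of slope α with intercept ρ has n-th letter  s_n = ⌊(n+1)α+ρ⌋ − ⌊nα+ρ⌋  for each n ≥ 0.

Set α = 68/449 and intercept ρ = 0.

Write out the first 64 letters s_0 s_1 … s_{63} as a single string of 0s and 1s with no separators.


n=0: ⌊(1·68)/449⌋ − ⌊(0·68)/449⌋ = ⌊68/449⌋ − ⌊0/449⌋ = 0 − 0 = 0
n=1: ⌊(2·68)/449⌋ − ⌊(1·68)/449⌋ = ⌊136/449⌋ − ⌊68/449⌋ = 0 − 0 = 0
n=2: ⌊(3·68)/449⌋ − ⌊(2·68)/449⌋ = ⌊204/449⌋ − ⌊136/449⌋ = 0 − 0 = 0
n=3: ⌊(4·68)/449⌋ − ⌊(3·68)/449⌋ = ⌊272/449⌋ − ⌊204/449⌋ = 0 − 0 = 0
n=4: ⌊(5·68)/449⌋ − ⌊(4·68)/449⌋ = ⌊340/449⌋ − ⌊272/449⌋ = 0 − 0 = 0
n=5: ⌊(6·68)/449⌋ − ⌊(5·68)/449⌋ = ⌊408/449⌋ − ⌊340/449⌋ = 0 − 0 = 0
n=6: ⌊(7·68)/449⌋ − ⌊(6·68)/449⌋ = ⌊476/449⌋ − ⌊408/449⌋ = 1 − 0 = 1
n=7: ⌊(8·68)/449⌋ − ⌊(7·68)/449⌋ = ⌊544/449⌋ − ⌊476/449⌋ = 1 − 1 = 0
n=8: ⌊(9·68)/449⌋ − ⌊(8·68)/449⌋ = ⌊612/449⌋ − ⌊544/449⌋ = 1 − 1 = 0
n=9: ⌊(10·68)/449⌋ − ⌊(9·68)/449⌋ = ⌊680/449⌋ − ⌊612/449⌋ = 1 − 1 = 0
n=10: ⌊(11·68)/449⌋ − ⌊(10·68)/449⌋ = ⌊748/449⌋ − ⌊680/449⌋ = 1 − 1 = 0
n=11: ⌊(12·68)/449⌋ − ⌊(11·68)/449⌋ = ⌊816/449⌋ − ⌊748/449⌋ = 1 − 1 = 0
n=12: ⌊(13·68)/449⌋ − ⌊(12·68)/449⌋ = ⌊884/449⌋ − ⌊816/449⌋ = 1 − 1 = 0
n=13: ⌊(14·68)/449⌋ − ⌊(13·68)/449⌋ = ⌊952/449⌋ − ⌊884/449⌋ = 2 − 1 = 1
n=14: ⌊(15·68)/449⌋ − ⌊(14·68)/449⌋ = ⌊1020/449⌋ − ⌊952/449⌋ = 2 − 2 = 0
n=15: ⌊(16·68)/449⌋ − ⌊(15·68)/449⌋ = ⌊1088/449⌋ − ⌊1020/449⌋ = 2 − 2 = 0
n=16: ⌊(17·68)/449⌋ − ⌊(16·68)/449⌋ = ⌊1156/449⌋ − ⌊1088/449⌋ = 2 − 2 = 0
n=17: ⌊(18·68)/449⌋ − ⌊(17·68)/449⌋ = ⌊1224/449⌋ − ⌊1156/449⌋ = 2 − 2 = 0
n=18: ⌊(19·68)/449⌋ − ⌊(18·68)/449⌋ = ⌊1292/449⌋ − ⌊1224/449⌋ = 2 − 2 = 0
n=19: ⌊(20·68)/449⌋ − ⌊(19·68)/449⌋ = ⌊1360/449⌋ − ⌊1292/449⌋ = 3 − 2 = 1
n=20: ⌊(21·68)/449⌋ − ⌊(20·68)/449⌋ = ⌊1428/449⌋ − ⌊1360/449⌋ = 3 − 3 = 0
n=21: ⌊(22·68)/449⌋ − ⌊(21·68)/449⌋ = ⌊1496/449⌋ − ⌊1428/449⌋ = 3 − 3 = 0
n=22: ⌊(23·68)/449⌋ − ⌊(22·68)/449⌋ = ⌊1564/449⌋ − ⌊1496/449⌋ = 3 − 3 = 0
n=23: ⌊(24·68)/449⌋ − ⌊(23·68)/449⌋ = ⌊1632/449⌋ − ⌊1564/449⌋ = 3 − 3 = 0
n=24: ⌊(25·68)/449⌋ − ⌊(24·68)/449⌋ = ⌊1700/449⌋ − ⌊1632/449⌋ = 3 − 3 = 0
n=25: ⌊(26·68)/449⌋ − ⌊(25·68)/449⌋ = ⌊1768/449⌋ − ⌊1700/449⌋ = 3 − 3 = 0
n=26: ⌊(27·68)/449⌋ − ⌊(26·68)/449⌋ = ⌊1836/449⌋ − ⌊1768/449⌋ = 4 − 3 = 1
n=27: ⌊(28·68)/449⌋ − ⌊(27·68)/449⌋ = ⌊1904/449⌋ − ⌊1836/449⌋ = 4 − 4 = 0
n=28: ⌊(29·68)/449⌋ − ⌊(28·68)/449⌋ = ⌊1972/449⌋ − ⌊1904/449⌋ = 4 − 4 = 0
n=29: ⌊(30·68)/449⌋ − ⌊(29·68)/449⌋ = ⌊2040/449⌋ − ⌊1972/449⌋ = 4 − 4 = 0
n=30: ⌊(31·68)/449⌋ − ⌊(30·68)/449⌋ = ⌊2108/449⌋ − ⌊2040/449⌋ = 4 − 4 = 0
n=31: ⌊(32·68)/449⌋ − ⌊(31·68)/449⌋ = ⌊2176/449⌋ − ⌊2108/449⌋ = 4 − 4 = 0
n=32: ⌊(33·68)/449⌋ − ⌊(32·68)/449⌋ = ⌊2244/449⌋ − ⌊2176/449⌋ = 4 − 4 = 0
n=33: ⌊(34·68)/449⌋ − ⌊(33·68)/449⌋ = ⌊2312/449⌋ − ⌊2244/449⌋ = 5 − 4 = 1
n=34: ⌊(35·68)/449⌋ − ⌊(34·68)/449⌋ = ⌊2380/449⌋ − ⌊2312/449⌋ = 5 − 5 = 0
n=35: ⌊(36·68)/449⌋ − ⌊(35·68)/449⌋ = ⌊2448/449⌋ − ⌊2380/449⌋ = 5 − 5 = 0
n=36: ⌊(37·68)/449⌋ − ⌊(36·68)/449⌋ = ⌊2516/449⌋ − ⌊2448/449⌋ = 5 − 5 = 0
n=37: ⌊(38·68)/449⌋ − ⌊(37·68)/449⌋ = ⌊2584/449⌋ − ⌊2516/449⌋ = 5 − 5 = 0
n=38: ⌊(39·68)/449⌋ − ⌊(38·68)/449⌋ = ⌊2652/449⌋ − ⌊2584/449⌋ = 5 − 5 = 0
n=39: ⌊(40·68)/449⌋ − ⌊(39·68)/449⌋ = ⌊2720/449⌋ − ⌊2652/449⌋ = 6 − 5 = 1
n=40: ⌊(41·68)/449⌋ − ⌊(40·68)/449⌋ = ⌊2788/449⌋ − ⌊2720/449⌋ = 6 − 6 = 0
n=41: ⌊(42·68)/449⌋ − ⌊(41·68)/449⌋ = ⌊2856/449⌋ − ⌊2788/449⌋ = 6 − 6 = 0
n=42: ⌊(43·68)/449⌋ − ⌊(42·68)/449⌋ = ⌊2924/449⌋ − ⌊2856/449⌋ = 6 − 6 = 0
n=43: ⌊(44·68)/449⌋ − ⌊(43·68)/449⌋ = ⌊2992/449⌋ − ⌊2924/449⌋ = 6 − 6 = 0
n=44: ⌊(45·68)/449⌋ − ⌊(44·68)/449⌋ = ⌊3060/449⌋ − ⌊2992/449⌋ = 6 − 6 = 0
n=45: ⌊(46·68)/449⌋ − ⌊(45·68)/449⌋ = ⌊3128/449⌋ − ⌊3060/449⌋ = 6 − 6 = 0
n=46: ⌊(47·68)/449⌋ − ⌊(46·68)/449⌋ = ⌊3196/449⌋ − ⌊3128/449⌋ = 7 − 6 = 1
n=47: ⌊(48·68)/449⌋ − ⌊(47·68)/449⌋ = ⌊3264/449⌋ − ⌊3196/449⌋ = 7 − 7 = 0
n=48: ⌊(49·68)/449⌋ − ⌊(48·68)/449⌋ = ⌊3332/449⌋ − ⌊3264/449⌋ = 7 − 7 = 0
n=49: ⌊(50·68)/449⌋ − ⌊(49·68)/449⌋ = ⌊3400/449⌋ − ⌊3332/449⌋ = 7 − 7 = 0
n=50: ⌊(51·68)/449⌋ − ⌊(50·68)/449⌋ = ⌊3468/449⌋ − ⌊3400/449⌋ = 7 − 7 = 0
n=51: ⌊(52·68)/449⌋ − ⌊(51·68)/449⌋ = ⌊3536/449⌋ − ⌊3468/449⌋ = 7 − 7 = 0
n=52: ⌊(53·68)/449⌋ − ⌊(52·68)/449⌋ = ⌊3604/449⌋ − ⌊3536/449⌋ = 8 − 7 = 1
n=53: ⌊(54·68)/449⌋ − ⌊(53·68)/449⌋ = ⌊3672/449⌋ − ⌊3604/449⌋ = 8 − 8 = 0
n=54: ⌊(55·68)/449⌋ − ⌊(54·68)/449⌋ = ⌊3740/449⌋ − ⌊3672/449⌋ = 8 − 8 = 0
n=55: ⌊(56·68)/449⌋ − ⌊(55·68)/449⌋ = ⌊3808/449⌋ − ⌊3740/449⌋ = 8 − 8 = 0
n=56: ⌊(57·68)/449⌋ − ⌊(56·68)/449⌋ = ⌊3876/449⌋ − ⌊3808/449⌋ = 8 − 8 = 0
n=57: ⌊(58·68)/449⌋ − ⌊(57·68)/449⌋ = ⌊3944/449⌋ − ⌊3876/449⌋ = 8 − 8 = 0
n=58: ⌊(59·68)/449⌋ − ⌊(58·68)/449⌋ = ⌊4012/449⌋ − ⌊3944/449⌋ = 8 − 8 = 0
n=59: ⌊(60·68)/449⌋ − ⌊(59·68)/449⌋ = ⌊4080/449⌋ − ⌊4012/449⌋ = 9 − 8 = 1
n=60: ⌊(61·68)/449⌋ − ⌊(60·68)/449⌋ = ⌊4148/449⌋ − ⌊4080/449⌋ = 9 − 9 = 0
n=61: ⌊(62·68)/449⌋ − ⌊(61·68)/449⌋ = ⌊4216/449⌋ − ⌊4148/449⌋ = 9 − 9 = 0
n=62: ⌊(63·68)/449⌋ − ⌊(62·68)/449⌋ = ⌊4284/449⌋ − ⌊4216/449⌋ = 9 − 9 = 0
n=63: ⌊(64·68)/449⌋ − ⌊(63·68)/449⌋ = ⌊4352/449⌋ − ⌊4284/449⌋ = 9 − 9 = 0

0000001000000100000100000010000001000001000000100000100000010000


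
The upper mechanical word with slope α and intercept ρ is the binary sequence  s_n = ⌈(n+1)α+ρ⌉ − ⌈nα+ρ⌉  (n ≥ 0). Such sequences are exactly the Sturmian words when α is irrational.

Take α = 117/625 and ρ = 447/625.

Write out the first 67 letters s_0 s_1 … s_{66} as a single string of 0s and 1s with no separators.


0100001000001000010000100000100001000010000010000100001000001000010

n=0: ⌈(1·117+447)/625⌉ − ⌈(0·117+447)/625⌉ = ⌈564/625⌉ − ⌈447/625⌉ = 1 − 1 = 0
n=1: ⌈(2·117+447)/625⌉ − ⌈(1·117+447)/625⌉ = ⌈681/625⌉ − ⌈564/625⌉ = 2 − 1 = 1
n=2: ⌈(3·117+447)/625⌉ − ⌈(2·117+447)/625⌉ = ⌈798/625⌉ − ⌈681/625⌉ = 2 − 2 = 0
n=3: ⌈(4·117+447)/625⌉ − ⌈(3·117+447)/625⌉ = ⌈915/625⌉ − ⌈798/625⌉ = 2 − 2 = 0
n=4: ⌈(5·117+447)/625⌉ − ⌈(4·117+447)/625⌉ = ⌈1032/625⌉ − ⌈915/625⌉ = 2 − 2 = 0
n=5: ⌈(6·117+447)/625⌉ − ⌈(5·117+447)/625⌉ = ⌈1149/625⌉ − ⌈1032/625⌉ = 2 − 2 = 0
n=6: ⌈(7·117+447)/625⌉ − ⌈(6·117+447)/625⌉ = ⌈1266/625⌉ − ⌈1149/625⌉ = 3 − 2 = 1
n=7: ⌈(8·117+447)/625⌉ − ⌈(7·117+447)/625⌉ = ⌈1383/625⌉ − ⌈1266/625⌉ = 3 − 3 = 0
n=8: ⌈(9·117+447)/625⌉ − ⌈(8·117+447)/625⌉ = ⌈1500/625⌉ − ⌈1383/625⌉ = 3 − 3 = 0
n=9: ⌈(10·117+447)/625⌉ − ⌈(9·117+447)/625⌉ = ⌈1617/625⌉ − ⌈1500/625⌉ = 3 − 3 = 0
n=10: ⌈(11·117+447)/625⌉ − ⌈(10·117+447)/625⌉ = ⌈1734/625⌉ − ⌈1617/625⌉ = 3 − 3 = 0
n=11: ⌈(12·117+447)/625⌉ − ⌈(11·117+447)/625⌉ = ⌈1851/625⌉ − ⌈1734/625⌉ = 3 − 3 = 0
n=12: ⌈(13·117+447)/625⌉ − ⌈(12·117+447)/625⌉ = ⌈1968/625⌉ − ⌈1851/625⌉ = 4 − 3 = 1
n=13: ⌈(14·117+447)/625⌉ − ⌈(13·117+447)/625⌉ = ⌈2085/625⌉ − ⌈1968/625⌉ = 4 − 4 = 0
n=14: ⌈(15·117+447)/625⌉ − ⌈(14·117+447)/625⌉ = ⌈2202/625⌉ − ⌈2085/625⌉ = 4 − 4 = 0
n=15: ⌈(16·117+447)/625⌉ − ⌈(15·117+447)/625⌉ = ⌈2319/625⌉ − ⌈2202/625⌉ = 4 − 4 = 0
n=16: ⌈(17·117+447)/625⌉ − ⌈(16·117+447)/625⌉ = ⌈2436/625⌉ − ⌈2319/625⌉ = 4 − 4 = 0
n=17: ⌈(18·117+447)/625⌉ − ⌈(17·117+447)/625⌉ = ⌈2553/625⌉ − ⌈2436/625⌉ = 5 − 4 = 1
n=18: ⌈(19·117+447)/625⌉ − ⌈(18·117+447)/625⌉ = ⌈2670/625⌉ − ⌈2553/625⌉ = 5 − 5 = 0
n=19: ⌈(20·117+447)/625⌉ − ⌈(19·117+447)/625⌉ = ⌈2787/625⌉ − ⌈2670/625⌉ = 5 − 5 = 0
n=20: ⌈(21·117+447)/625⌉ − ⌈(20·117+447)/625⌉ = ⌈2904/625⌉ − ⌈2787/625⌉ = 5 − 5 = 0
n=21: ⌈(22·117+447)/625⌉ − ⌈(21·117+447)/625⌉ = ⌈3021/625⌉ − ⌈2904/625⌉ = 5 − 5 = 0
n=22: ⌈(23·117+447)/625⌉ − ⌈(22·117+447)/625⌉ = ⌈3138/625⌉ − ⌈3021/625⌉ = 6 − 5 = 1
n=23: ⌈(24·117+447)/625⌉ − ⌈(23·117+447)/625⌉ = ⌈3255/625⌉ − ⌈3138/625⌉ = 6 − 6 = 0
n=24: ⌈(25·117+447)/625⌉ − ⌈(24·117+447)/625⌉ = ⌈3372/625⌉ − ⌈3255/625⌉ = 6 − 6 = 0
n=25: ⌈(26·117+447)/625⌉ − ⌈(25·117+447)/625⌉ = ⌈3489/625⌉ − ⌈3372/625⌉ = 6 − 6 = 0
n=26: ⌈(27·117+447)/625⌉ − ⌈(26·117+447)/625⌉ = ⌈3606/625⌉ − ⌈3489/625⌉ = 6 − 6 = 0
n=27: ⌈(28·117+447)/625⌉ − ⌈(27·117+447)/625⌉ = ⌈3723/625⌉ − ⌈3606/625⌉ = 6 − 6 = 0
n=28: ⌈(29·117+447)/625⌉ − ⌈(28·117+447)/625⌉ = ⌈3840/625⌉ − ⌈3723/625⌉ = 7 − 6 = 1
n=29: ⌈(30·117+447)/625⌉ − ⌈(29·117+447)/625⌉ = ⌈3957/625⌉ − ⌈3840/625⌉ = 7 − 7 = 0
n=30: ⌈(31·117+447)/625⌉ − ⌈(30·117+447)/625⌉ = ⌈4074/625⌉ − ⌈3957/625⌉ = 7 − 7 = 0
n=31: ⌈(32·117+447)/625⌉ − ⌈(31·117+447)/625⌉ = ⌈4191/625⌉ − ⌈4074/625⌉ = 7 − 7 = 0
n=32: ⌈(33·117+447)/625⌉ − ⌈(32·117+447)/625⌉ = ⌈4308/625⌉ − ⌈4191/625⌉ = 7 − 7 = 0
n=33: ⌈(34·117+447)/625⌉ − ⌈(33·117+447)/625⌉ = ⌈4425/625⌉ − ⌈4308/625⌉ = 8 − 7 = 1
n=34: ⌈(35·117+447)/625⌉ − ⌈(34·117+447)/625⌉ = ⌈4542/625⌉ − ⌈4425/625⌉ = 8 − 8 = 0
n=35: ⌈(36·117+447)/625⌉ − ⌈(35·117+447)/625⌉ = ⌈4659/625⌉ − ⌈4542/625⌉ = 8 − 8 = 0
n=36: ⌈(37·117+447)/625⌉ − ⌈(36·117+447)/625⌉ = ⌈4776/625⌉ − ⌈4659/625⌉ = 8 − 8 = 0
n=37: ⌈(38·117+447)/625⌉ − ⌈(37·117+447)/625⌉ = ⌈4893/625⌉ − ⌈4776/625⌉ = 8 − 8 = 0
n=38: ⌈(39·117+447)/625⌉ − ⌈(38·117+447)/625⌉ = ⌈5010/625⌉ − ⌈4893/625⌉ = 9 − 8 = 1
n=39: ⌈(40·117+447)/625⌉ − ⌈(39·117+447)/625⌉ = ⌈5127/625⌉ − ⌈5010/625⌉ = 9 − 9 = 0
n=40: ⌈(41·117+447)/625⌉ − ⌈(40·117+447)/625⌉ = ⌈5244/625⌉ − ⌈5127/625⌉ = 9 − 9 = 0
n=41: ⌈(42·117+447)/625⌉ − ⌈(41·117+447)/625⌉ = ⌈5361/625⌉ − ⌈5244/625⌉ = 9 − 9 = 0
n=42: ⌈(43·117+447)/625⌉ − ⌈(42·117+447)/625⌉ = ⌈5478/625⌉ − ⌈5361/625⌉ = 9 − 9 = 0
n=43: ⌈(44·117+447)/625⌉ − ⌈(43·117+447)/625⌉ = ⌈5595/625⌉ − ⌈5478/625⌉ = 9 − 9 = 0
n=44: ⌈(45·117+447)/625⌉ − ⌈(44·117+447)/625⌉ = ⌈5712/625⌉ − ⌈5595/625⌉ = 10 − 9 = 1
n=45: ⌈(46·117+447)/625⌉ − ⌈(45·117+447)/625⌉ = ⌈5829/625⌉ − ⌈5712/625⌉ = 10 − 10 = 0
n=46: ⌈(47·117+447)/625⌉ − ⌈(46·117+447)/625⌉ = ⌈5946/625⌉ − ⌈5829/625⌉ = 10 − 10 = 0
n=47: ⌈(48·117+447)/625⌉ − ⌈(47·117+447)/625⌉ = ⌈6063/625⌉ − ⌈5946/625⌉ = 10 − 10 = 0
n=48: ⌈(49·117+447)/625⌉ − ⌈(48·117+447)/625⌉ = ⌈6180/625⌉ − ⌈6063/625⌉ = 10 − 10 = 0
n=49: ⌈(50·117+447)/625⌉ − ⌈(49·117+447)/625⌉ = ⌈6297/625⌉ − ⌈6180/625⌉ = 11 − 10 = 1
n=50: ⌈(51·117+447)/625⌉ − ⌈(50·117+447)/625⌉ = ⌈6414/625⌉ − ⌈6297/625⌉ = 11 − 11 = 0
n=51: ⌈(52·117+447)/625⌉ − ⌈(51·117+447)/625⌉ = ⌈6531/625⌉ − ⌈6414/625⌉ = 11 − 11 = 0
n=52: ⌈(53·117+447)/625⌉ − ⌈(52·117+447)/625⌉ = ⌈6648/625⌉ − ⌈6531/625⌉ = 11 − 11 = 0
n=53: ⌈(54·117+447)/625⌉ − ⌈(53·117+447)/625⌉ = ⌈6765/625⌉ − ⌈6648/625⌉ = 11 − 11 = 0
n=54: ⌈(55·117+447)/625⌉ − ⌈(54·117+447)/625⌉ = ⌈6882/625⌉ − ⌈6765/625⌉ = 12 − 11 = 1
n=55: ⌈(56·117+447)/625⌉ − ⌈(55·117+447)/625⌉ = ⌈6999/625⌉ − ⌈6882/625⌉ = 12 − 12 = 0
n=56: ⌈(57·117+447)/625⌉ − ⌈(56·117+447)/625⌉ = ⌈7116/625⌉ − ⌈6999/625⌉ = 12 − 12 = 0
n=57: ⌈(58·117+447)/625⌉ − ⌈(57·117+447)/625⌉ = ⌈7233/625⌉ − ⌈7116/625⌉ = 12 − 12 = 0
n=58: ⌈(59·117+447)/625⌉ − ⌈(58·117+447)/625⌉ = ⌈7350/625⌉ − ⌈7233/625⌉ = 12 − 12 = 0
n=59: ⌈(60·117+447)/625⌉ − ⌈(59·117+447)/625⌉ = ⌈7467/625⌉ − ⌈7350/625⌉ = 12 − 12 = 0
n=60: ⌈(61·117+447)/625⌉ − ⌈(60·117+447)/625⌉ = ⌈7584/625⌉ − ⌈7467/625⌉ = 13 − 12 = 1
n=61: ⌈(62·117+447)/625⌉ − ⌈(61·117+447)/625⌉ = ⌈7701/625⌉ − ⌈7584/625⌉ = 13 − 13 = 0
n=62: ⌈(63·117+447)/625⌉ − ⌈(62·117+447)/625⌉ = ⌈7818/625⌉ − ⌈7701/625⌉ = 13 − 13 = 0
n=63: ⌈(64·117+447)/625⌉ − ⌈(63·117+447)/625⌉ = ⌈7935/625⌉ − ⌈7818/625⌉ = 13 − 13 = 0
n=64: ⌈(65·117+447)/625⌉ − ⌈(64·117+447)/625⌉ = ⌈8052/625⌉ − ⌈7935/625⌉ = 13 − 13 = 0
n=65: ⌈(66·117+447)/625⌉ − ⌈(65·117+447)/625⌉ = ⌈8169/625⌉ − ⌈8052/625⌉ = 14 − 13 = 1
n=66: ⌈(67·117+447)/625⌉ − ⌈(66·117+447)/625⌉ = ⌈8286/625⌉ − ⌈8169/625⌉ = 14 − 14 = 0


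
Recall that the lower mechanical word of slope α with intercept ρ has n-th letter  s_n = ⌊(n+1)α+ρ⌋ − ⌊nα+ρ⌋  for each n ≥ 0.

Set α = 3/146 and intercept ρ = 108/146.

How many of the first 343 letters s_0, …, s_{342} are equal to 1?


#1s = Σ_{n=0}^{342} s_n = Σ_{n=0}^{342} (⌊(n+1)α+ρ⌋ − ⌊nα+ρ⌋)
the sum telescopes: every ⌊nα+ρ⌋ with 0 < n < 343 appears once with + and once with −, leaving ⌊343α+ρ⌋ − ⌊0·α+ρ⌋
343α + ρ = (343·3 + 108) / 146 = 1137/146
ρ = 108/146
⌊1137/146⌋ = 7,  ⌊108/146⌋ = 0
#1s = 7 − 0 = 7

7


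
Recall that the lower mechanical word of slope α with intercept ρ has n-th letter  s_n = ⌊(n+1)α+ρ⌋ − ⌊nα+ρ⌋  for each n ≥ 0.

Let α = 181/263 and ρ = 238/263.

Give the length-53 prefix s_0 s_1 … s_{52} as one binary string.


11011101101101101101110110110110110111011011011011101

n=0: ⌊(1·181+238)/263⌋ − ⌊(0·181+238)/263⌋ = ⌊419/263⌋ − ⌊238/263⌋ = 1 − 0 = 1
n=1: ⌊(2·181+238)/263⌋ − ⌊(1·181+238)/263⌋ = ⌊600/263⌋ − ⌊419/263⌋ = 2 − 1 = 1
n=2: ⌊(3·181+238)/263⌋ − ⌊(2·181+238)/263⌋ = ⌊781/263⌋ − ⌊600/263⌋ = 2 − 2 = 0
n=3: ⌊(4·181+238)/263⌋ − ⌊(3·181+238)/263⌋ = ⌊962/263⌋ − ⌊781/263⌋ = 3 − 2 = 1
n=4: ⌊(5·181+238)/263⌋ − ⌊(4·181+238)/263⌋ = ⌊1143/263⌋ − ⌊962/263⌋ = 4 − 3 = 1
n=5: ⌊(6·181+238)/263⌋ − ⌊(5·181+238)/263⌋ = ⌊1324/263⌋ − ⌊1143/263⌋ = 5 − 4 = 1
n=6: ⌊(7·181+238)/263⌋ − ⌊(6·181+238)/263⌋ = ⌊1505/263⌋ − ⌊1324/263⌋ = 5 − 5 = 0
n=7: ⌊(8·181+238)/263⌋ − ⌊(7·181+238)/263⌋ = ⌊1686/263⌋ − ⌊1505/263⌋ = 6 − 5 = 1
n=8: ⌊(9·181+238)/263⌋ − ⌊(8·181+238)/263⌋ = ⌊1867/263⌋ − ⌊1686/263⌋ = 7 − 6 = 1
n=9: ⌊(10·181+238)/263⌋ − ⌊(9·181+238)/263⌋ = ⌊2048/263⌋ − ⌊1867/263⌋ = 7 − 7 = 0
n=10: ⌊(11·181+238)/263⌋ − ⌊(10·181+238)/263⌋ = ⌊2229/263⌋ − ⌊2048/263⌋ = 8 − 7 = 1
n=11: ⌊(12·181+238)/263⌋ − ⌊(11·181+238)/263⌋ = ⌊2410/263⌋ − ⌊2229/263⌋ = 9 − 8 = 1
n=12: ⌊(13·181+238)/263⌋ − ⌊(12·181+238)/263⌋ = ⌊2591/263⌋ − ⌊2410/263⌋ = 9 − 9 = 0
n=13: ⌊(14·181+238)/263⌋ − ⌊(13·181+238)/263⌋ = ⌊2772/263⌋ − ⌊2591/263⌋ = 10 − 9 = 1
n=14: ⌊(15·181+238)/263⌋ − ⌊(14·181+238)/263⌋ = ⌊2953/263⌋ − ⌊2772/263⌋ = 11 − 10 = 1
n=15: ⌊(16·181+238)/263⌋ − ⌊(15·181+238)/263⌋ = ⌊3134/263⌋ − ⌊2953/263⌋ = 11 − 11 = 0
n=16: ⌊(17·181+238)/263⌋ − ⌊(16·181+238)/263⌋ = ⌊3315/263⌋ − ⌊3134/263⌋ = 12 − 11 = 1
n=17: ⌊(18·181+238)/263⌋ − ⌊(17·181+238)/263⌋ = ⌊3496/263⌋ − ⌊3315/263⌋ = 13 − 12 = 1
n=18: ⌊(19·181+238)/263⌋ − ⌊(18·181+238)/263⌋ = ⌊3677/263⌋ − ⌊3496/263⌋ = 13 − 13 = 0
n=19: ⌊(20·181+238)/263⌋ − ⌊(19·181+238)/263⌋ = ⌊3858/263⌋ − ⌊3677/263⌋ = 14 − 13 = 1
n=20: ⌊(21·181+238)/263⌋ − ⌊(20·181+238)/263⌋ = ⌊4039/263⌋ − ⌊3858/263⌋ = 15 − 14 = 1
n=21: ⌊(22·181+238)/263⌋ − ⌊(21·181+238)/263⌋ = ⌊4220/263⌋ − ⌊4039/263⌋ = 16 − 15 = 1
n=22: ⌊(23·181+238)/263⌋ − ⌊(22·181+238)/263⌋ = ⌊4401/263⌋ − ⌊4220/263⌋ = 16 − 16 = 0
n=23: ⌊(24·181+238)/263⌋ − ⌊(23·181+238)/263⌋ = ⌊4582/263⌋ − ⌊4401/263⌋ = 17 − 16 = 1
n=24: ⌊(25·181+238)/263⌋ − ⌊(24·181+238)/263⌋ = ⌊4763/263⌋ − ⌊4582/263⌋ = 18 − 17 = 1
n=25: ⌊(26·181+238)/263⌋ − ⌊(25·181+238)/263⌋ = ⌊4944/263⌋ − ⌊4763/263⌋ = 18 − 18 = 0
n=26: ⌊(27·181+238)/263⌋ − ⌊(26·181+238)/263⌋ = ⌊5125/263⌋ − ⌊4944/263⌋ = 19 − 18 = 1
n=27: ⌊(28·181+238)/263⌋ − ⌊(27·181+238)/263⌋ = ⌊5306/263⌋ − ⌊5125/263⌋ = 20 − 19 = 1
n=28: ⌊(29·181+238)/263⌋ − ⌊(28·181+238)/263⌋ = ⌊5487/263⌋ − ⌊5306/263⌋ = 20 − 20 = 0
n=29: ⌊(30·181+238)/263⌋ − ⌊(29·181+238)/263⌋ = ⌊5668/263⌋ − ⌊5487/263⌋ = 21 − 20 = 1
n=30: ⌊(31·181+238)/263⌋ − ⌊(30·181+238)/263⌋ = ⌊5849/263⌋ − ⌊5668/263⌋ = 22 − 21 = 1
n=31: ⌊(32·181+238)/263⌋ − ⌊(31·181+238)/263⌋ = ⌊6030/263⌋ − ⌊5849/263⌋ = 22 − 22 = 0
n=32: ⌊(33·181+238)/263⌋ − ⌊(32·181+238)/263⌋ = ⌊6211/263⌋ − ⌊6030/263⌋ = 23 − 22 = 1
n=33: ⌊(34·181+238)/263⌋ − ⌊(33·181+238)/263⌋ = ⌊6392/263⌋ − ⌊6211/263⌋ = 24 − 23 = 1
n=34: ⌊(35·181+238)/263⌋ − ⌊(34·181+238)/263⌋ = ⌊6573/263⌋ − ⌊6392/263⌋ = 24 − 24 = 0
n=35: ⌊(36·181+238)/263⌋ − ⌊(35·181+238)/263⌋ = ⌊6754/263⌋ − ⌊6573/263⌋ = 25 − 24 = 1
n=36: ⌊(37·181+238)/263⌋ − ⌊(36·181+238)/263⌋ = ⌊6935/263⌋ − ⌊6754/263⌋ = 26 − 25 = 1
n=37: ⌊(38·181+238)/263⌋ − ⌊(37·181+238)/263⌋ = ⌊7116/263⌋ − ⌊6935/263⌋ = 27 − 26 = 1
n=38: ⌊(39·181+238)/263⌋ − ⌊(38·181+238)/263⌋ = ⌊7297/263⌋ − ⌊7116/263⌋ = 27 − 27 = 0
n=39: ⌊(40·181+238)/263⌋ − ⌊(39·181+238)/263⌋ = ⌊7478/263⌋ − ⌊7297/263⌋ = 28 − 27 = 1
n=40: ⌊(41·181+238)/263⌋ − ⌊(40·181+238)/263⌋ = ⌊7659/263⌋ − ⌊7478/263⌋ = 29 − 28 = 1
n=41: ⌊(42·181+238)/263⌋ − ⌊(41·181+238)/263⌋ = ⌊7840/263⌋ − ⌊7659/263⌋ = 29 − 29 = 0
n=42: ⌊(43·181+238)/263⌋ − ⌊(42·181+238)/263⌋ = ⌊8021/263⌋ − ⌊7840/263⌋ = 30 − 29 = 1
n=43: ⌊(44·181+238)/263⌋ − ⌊(43·181+238)/263⌋ = ⌊8202/263⌋ − ⌊8021/263⌋ = 31 − 30 = 1
n=44: ⌊(45·181+238)/263⌋ − ⌊(44·181+238)/263⌋ = ⌊8383/263⌋ − ⌊8202/263⌋ = 31 − 31 = 0
n=45: ⌊(46·181+238)/263⌋ − ⌊(45·181+238)/263⌋ = ⌊8564/263⌋ − ⌊8383/263⌋ = 32 − 31 = 1
n=46: ⌊(47·181+238)/263⌋ − ⌊(46·181+238)/263⌋ = ⌊8745/263⌋ − ⌊8564/263⌋ = 33 − 32 = 1
n=47: ⌊(48·181+238)/263⌋ − ⌊(47·181+238)/263⌋ = ⌊8926/263⌋ − ⌊8745/263⌋ = 33 − 33 = 0
n=48: ⌊(49·181+238)/263⌋ − ⌊(48·181+238)/263⌋ = ⌊9107/263⌋ − ⌊8926/263⌋ = 34 − 33 = 1
n=49: ⌊(50·181+238)/263⌋ − ⌊(49·181+238)/263⌋ = ⌊9288/263⌋ − ⌊9107/263⌋ = 35 − 34 = 1
n=50: ⌊(51·181+238)/263⌋ − ⌊(50·181+238)/263⌋ = ⌊9469/263⌋ − ⌊9288/263⌋ = 36 − 35 = 1
n=51: ⌊(52·181+238)/263⌋ − ⌊(51·181+238)/263⌋ = ⌊9650/263⌋ − ⌊9469/263⌋ = 36 − 36 = 0
n=52: ⌊(53·181+238)/263⌋ − ⌊(52·181+238)/263⌋ = ⌊9831/263⌋ − ⌊9650/263⌋ = 37 − 36 = 1


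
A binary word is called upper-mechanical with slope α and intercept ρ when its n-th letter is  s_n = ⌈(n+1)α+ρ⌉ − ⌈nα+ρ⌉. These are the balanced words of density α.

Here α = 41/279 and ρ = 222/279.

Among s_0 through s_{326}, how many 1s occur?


#1s = Σ_{n=0}^{326} s_n = Σ_{n=0}^{326} (⌈(n+1)α+ρ⌉ − ⌈nα+ρ⌉)
the sum telescopes: every ⌈nα+ρ⌉ with 0 < n < 327 appears once with + and once with −, leaving ⌈327α+ρ⌉ − ⌈0·α+ρ⌉
327α + ρ = (327·41 + 222) / 279 = 13629/279
ρ = 222/279
⌈13629/279⌉ = 49,  ⌈222/279⌉ = 1
#1s = 49 − 1 = 48

48


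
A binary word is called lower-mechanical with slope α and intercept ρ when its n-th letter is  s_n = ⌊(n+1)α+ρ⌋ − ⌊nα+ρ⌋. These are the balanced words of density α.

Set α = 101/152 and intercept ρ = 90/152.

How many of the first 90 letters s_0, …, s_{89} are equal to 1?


#1s = Σ_{n=0}^{89} s_n = Σ_{n=0}^{89} (⌊(n+1)α+ρ⌋ − ⌊nα+ρ⌋)
the sum telescopes: every ⌊nα+ρ⌋ with 0 < n < 90 appears once with + and once with −, leaving ⌊90α+ρ⌋ − ⌊0·α+ρ⌋
90α + ρ = (90·101 + 90) / 152 = 9180/152
ρ = 90/152
⌊9180/152⌋ = 60,  ⌊90/152⌋ = 0
#1s = 60 − 0 = 60

60


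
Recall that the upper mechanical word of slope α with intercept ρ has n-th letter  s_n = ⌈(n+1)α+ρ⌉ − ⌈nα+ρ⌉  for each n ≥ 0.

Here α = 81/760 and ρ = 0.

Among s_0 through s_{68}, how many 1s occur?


8

#1s = Σ_{n=0}^{68} s_n = Σ_{n=0}^{68} (⌈(n+1)α+ρ⌉ − ⌈nα+ρ⌉)
the sum telescopes: every ⌈nα+ρ⌉ with 0 < n < 69 appears once with + and once with −, leaving ⌈69α+ρ⌉ − ⌈0·α+ρ⌉
69α + ρ = (69·81) / 760 = 5589/760
ρ = 0/760
⌈5589/760⌉ = 8,  ⌈0/760⌉ = 0
#1s = 8 − 0 = 8


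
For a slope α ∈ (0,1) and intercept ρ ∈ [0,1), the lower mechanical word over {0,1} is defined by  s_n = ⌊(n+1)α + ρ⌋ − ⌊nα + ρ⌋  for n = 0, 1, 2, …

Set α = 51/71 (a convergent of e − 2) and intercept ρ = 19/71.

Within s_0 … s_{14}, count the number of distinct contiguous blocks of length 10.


6

t_n = ⌊(n·51+19)/71⌋ for n = 0 … 15:
  n=0…9: ⌊19/71⌋=0 ⌊70/71⌋=0 ⌊121/71⌋=1 ⌊172/71⌋=2 ⌊223/71⌋=3 ⌊274/71⌋=3 ⌊325/71⌋=4 ⌊376/71⌋=5 ⌊427/71⌋=6 ⌊478/71⌋=6
  n=10…15: ⌊529/71⌋=7 ⌊580/71⌋=8 ⌊631/71⌋=8 ⌊682/71⌋=9 ⌊733/71⌋=10 ⌊784/71⌋=11
s_n = t_(n+1) − t_n for n = 0 … 14 gives
prefix = 011101110110111
slide a length-10 window over [0..9] … [5..14] (6 windows); first occurrence of each distinct factor:
  [  0..  9] 0111011101
  [  1.. 10] 1110111011
  [  2.. 11] 1101110110
  [  3.. 12] 1011101101
  [  4.. 13] 0111011011
  [  5.. 14] 1110110111
distinct factors: {0111011011, 0111011101, 1011101101, 1101110110, 1110110111, 1110111011}
count = 6  (Sturmian bound for length 10 is 11)


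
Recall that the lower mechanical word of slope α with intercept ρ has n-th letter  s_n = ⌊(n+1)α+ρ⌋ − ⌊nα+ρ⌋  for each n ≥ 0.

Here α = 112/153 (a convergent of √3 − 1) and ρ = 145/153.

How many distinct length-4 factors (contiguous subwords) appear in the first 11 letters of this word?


t_n = ⌊(n·112+145)/153⌋ for n = 0 … 11:
  n=0…9: ⌊145/153⌋=0 ⌊257/153⌋=1 ⌊369/153⌋=2 ⌊481/153⌋=3 ⌊593/153⌋=3 ⌊705/153⌋=4 ⌊817/153⌋=5 ⌊929/153⌋=6 ⌊1041/153⌋=6 ⌊1153/153⌋=7
  n=10…11: ⌊1265/153⌋=8 ⌊1377/153⌋=9
s_n = t_(n+1) − t_n for n = 0 … 10 gives
prefix = 11101110111
slide a length-4 window over [0..3] … [7..10] (8 windows); first occurrence of each distinct factor:
  [  0..  3] 1110
  [  1..  4] 1101
  [  2..  5] 1011
  [  3..  6] 0111
  (the other 4 windows repeat one of these)
distinct factors: {0111, 1011, 1101, 1110}
count = 4  (Sturmian bound for length 4 is 5)

4


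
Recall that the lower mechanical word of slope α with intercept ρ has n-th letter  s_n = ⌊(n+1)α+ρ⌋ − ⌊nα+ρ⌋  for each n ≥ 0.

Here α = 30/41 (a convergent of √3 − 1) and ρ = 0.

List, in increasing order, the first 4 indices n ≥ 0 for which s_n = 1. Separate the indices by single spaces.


n=0: ⌊30/41⌋−⌊0/41⌋ = 0−0 = 0
n=1: ⌊60/41⌋−⌊30/41⌋ = 1−0 = 1  ← one
n=2: ⌊90/41⌋−⌊60/41⌋ = 2−1 = 1  ← one
n=3: ⌊120/41⌋−⌊90/41⌋ = 2−2 = 0
n=4: ⌊150/41⌋−⌊120/41⌋ = 3−2 = 1  ← one
n=5: ⌊180/41⌋−⌊150/41⌋ = 4−3 = 1  ← one
positions of the first 4 ones: 1 2 4 5

1 2 4 5


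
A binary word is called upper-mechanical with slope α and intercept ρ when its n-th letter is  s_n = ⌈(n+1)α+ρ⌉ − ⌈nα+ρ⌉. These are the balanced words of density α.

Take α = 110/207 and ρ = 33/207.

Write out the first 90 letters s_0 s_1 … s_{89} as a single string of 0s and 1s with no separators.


010101010110101010101010101101010101010101101010101010101011010101010101011010101010101010

n=0: ⌈(1·110+33)/207⌉ − ⌈(0·110+33)/207⌉ = ⌈143/207⌉ − ⌈33/207⌉ = 1 − 1 = 0
n=1: ⌈(2·110+33)/207⌉ − ⌈(1·110+33)/207⌉ = ⌈253/207⌉ − ⌈143/207⌉ = 2 − 1 = 1
n=2: ⌈(3·110+33)/207⌉ − ⌈(2·110+33)/207⌉ = ⌈363/207⌉ − ⌈253/207⌉ = 2 − 2 = 0
n=3: ⌈(4·110+33)/207⌉ − ⌈(3·110+33)/207⌉ = ⌈473/207⌉ − ⌈363/207⌉ = 3 − 2 = 1
n=4: ⌈(5·110+33)/207⌉ − ⌈(4·110+33)/207⌉ = ⌈583/207⌉ − ⌈473/207⌉ = 3 − 3 = 0
n=5: ⌈(6·110+33)/207⌉ − ⌈(5·110+33)/207⌉ = ⌈693/207⌉ − ⌈583/207⌉ = 4 − 3 = 1
n=6: ⌈(7·110+33)/207⌉ − ⌈(6·110+33)/207⌉ = ⌈803/207⌉ − ⌈693/207⌉ = 4 − 4 = 0
n=7: ⌈(8·110+33)/207⌉ − ⌈(7·110+33)/207⌉ = ⌈913/207⌉ − ⌈803/207⌉ = 5 − 4 = 1
n=8: ⌈(9·110+33)/207⌉ − ⌈(8·110+33)/207⌉ = ⌈1023/207⌉ − ⌈913/207⌉ = 5 − 5 = 0
n=9: ⌈(10·110+33)/207⌉ − ⌈(9·110+33)/207⌉ = ⌈1133/207⌉ − ⌈1023/207⌉ = 6 − 5 = 1
n=10: ⌈(11·110+33)/207⌉ − ⌈(10·110+33)/207⌉ = ⌈1243/207⌉ − ⌈1133/207⌉ = 7 − 6 = 1
n=11: ⌈(12·110+33)/207⌉ − ⌈(11·110+33)/207⌉ = ⌈1353/207⌉ − ⌈1243/207⌉ = 7 − 7 = 0
n=12: ⌈(13·110+33)/207⌉ − ⌈(12·110+33)/207⌉ = ⌈1463/207⌉ − ⌈1353/207⌉ = 8 − 7 = 1
n=13: ⌈(14·110+33)/207⌉ − ⌈(13·110+33)/207⌉ = ⌈1573/207⌉ − ⌈1463/207⌉ = 8 − 8 = 0
n=14: ⌈(15·110+33)/207⌉ − ⌈(14·110+33)/207⌉ = ⌈1683/207⌉ − ⌈1573/207⌉ = 9 − 8 = 1
n=15: ⌈(16·110+33)/207⌉ − ⌈(15·110+33)/207⌉ = ⌈1793/207⌉ − ⌈1683/207⌉ = 9 − 9 = 0
n=16: ⌈(17·110+33)/207⌉ − ⌈(16·110+33)/207⌉ = ⌈1903/207⌉ − ⌈1793/207⌉ = 10 − 9 = 1
n=17: ⌈(18·110+33)/207⌉ − ⌈(17·110+33)/207⌉ = ⌈2013/207⌉ − ⌈1903/207⌉ = 10 − 10 = 0
n=18: ⌈(19·110+33)/207⌉ − ⌈(18·110+33)/207⌉ = ⌈2123/207⌉ − ⌈2013/207⌉ = 11 − 10 = 1
n=19: ⌈(20·110+33)/207⌉ − ⌈(19·110+33)/207⌉ = ⌈2233/207⌉ − ⌈2123/207⌉ = 11 − 11 = 0
n=20: ⌈(21·110+33)/207⌉ − ⌈(20·110+33)/207⌉ = ⌈2343/207⌉ − ⌈2233/207⌉ = 12 − 11 = 1
n=21: ⌈(22·110+33)/207⌉ − ⌈(21·110+33)/207⌉ = ⌈2453/207⌉ − ⌈2343/207⌉ = 12 − 12 = 0
n=22: ⌈(23·110+33)/207⌉ − ⌈(22·110+33)/207⌉ = ⌈2563/207⌉ − ⌈2453/207⌉ = 13 − 12 = 1
n=23: ⌈(24·110+33)/207⌉ − ⌈(23·110+33)/207⌉ = ⌈2673/207⌉ − ⌈2563/207⌉ = 13 − 13 = 0
n=24: ⌈(25·110+33)/207⌉ − ⌈(24·110+33)/207⌉ = ⌈2783/207⌉ − ⌈2673/207⌉ = 14 − 13 = 1
n=25: ⌈(26·110+33)/207⌉ − ⌈(25·110+33)/207⌉ = ⌈2893/207⌉ − ⌈2783/207⌉ = 14 − 14 = 0
n=26: ⌈(27·110+33)/207⌉ − ⌈(26·110+33)/207⌉ = ⌈3003/207⌉ − ⌈2893/207⌉ = 15 − 14 = 1
n=27: ⌈(28·110+33)/207⌉ − ⌈(27·110+33)/207⌉ = ⌈3113/207⌉ − ⌈3003/207⌉ = 16 − 15 = 1
n=28: ⌈(29·110+33)/207⌉ − ⌈(28·110+33)/207⌉ = ⌈3223/207⌉ − ⌈3113/207⌉ = 16 − 16 = 0
n=29: ⌈(30·110+33)/207⌉ − ⌈(29·110+33)/207⌉ = ⌈3333/207⌉ − ⌈3223/207⌉ = 17 − 16 = 1
n=30: ⌈(31·110+33)/207⌉ − ⌈(30·110+33)/207⌉ = ⌈3443/207⌉ − ⌈3333/207⌉ = 17 − 17 = 0
n=31: ⌈(32·110+33)/207⌉ − ⌈(31·110+33)/207⌉ = ⌈3553/207⌉ − ⌈3443/207⌉ = 18 − 17 = 1
n=32: ⌈(33·110+33)/207⌉ − ⌈(32·110+33)/207⌉ = ⌈3663/207⌉ − ⌈3553/207⌉ = 18 − 18 = 0
n=33: ⌈(34·110+33)/207⌉ − ⌈(33·110+33)/207⌉ = ⌈3773/207⌉ − ⌈3663/207⌉ = 19 − 18 = 1
n=34: ⌈(35·110+33)/207⌉ − ⌈(34·110+33)/207⌉ = ⌈3883/207⌉ − ⌈3773/207⌉ = 19 − 19 = 0
n=35: ⌈(36·110+33)/207⌉ − ⌈(35·110+33)/207⌉ = ⌈3993/207⌉ − ⌈3883/207⌉ = 20 − 19 = 1
n=36: ⌈(37·110+33)/207⌉ − ⌈(36·110+33)/207⌉ = ⌈4103/207⌉ − ⌈3993/207⌉ = 20 − 20 = 0
n=37: ⌈(38·110+33)/207⌉ − ⌈(37·110+33)/207⌉ = ⌈4213/207⌉ − ⌈4103/207⌉ = 21 − 20 = 1
n=38: ⌈(39·110+33)/207⌉ − ⌈(38·110+33)/207⌉ = ⌈4323/207⌉ − ⌈4213/207⌉ = 21 − 21 = 0
n=39: ⌈(40·110+33)/207⌉ − ⌈(39·110+33)/207⌉ = ⌈4433/207⌉ − ⌈4323/207⌉ = 22 − 21 = 1
n=40: ⌈(41·110+33)/207⌉ − ⌈(40·110+33)/207⌉ = ⌈4543/207⌉ − ⌈4433/207⌉ = 22 − 22 = 0
n=41: ⌈(42·110+33)/207⌉ − ⌈(41·110+33)/207⌉ = ⌈4653/207⌉ − ⌈4543/207⌉ = 23 − 22 = 1
n=42: ⌈(43·110+33)/207⌉ − ⌈(42·110+33)/207⌉ = ⌈4763/207⌉ − ⌈4653/207⌉ = 24 − 23 = 1
n=43: ⌈(44·110+33)/207⌉ − ⌈(43·110+33)/207⌉ = ⌈4873/207⌉ − ⌈4763/207⌉ = 24 − 24 = 0
n=44: ⌈(45·110+33)/207⌉ − ⌈(44·110+33)/207⌉ = ⌈4983/207⌉ − ⌈4873/207⌉ = 25 − 24 = 1
n=45: ⌈(46·110+33)/207⌉ − ⌈(45·110+33)/207⌉ = ⌈5093/207⌉ − ⌈4983/207⌉ = 25 − 25 = 0
n=46: ⌈(47·110+33)/207⌉ − ⌈(46·110+33)/207⌉ = ⌈5203/207⌉ − ⌈5093/207⌉ = 26 − 25 = 1
n=47: ⌈(48·110+33)/207⌉ − ⌈(47·110+33)/207⌉ = ⌈5313/207⌉ − ⌈5203/207⌉ = 26 − 26 = 0
n=48: ⌈(49·110+33)/207⌉ − ⌈(48·110+33)/207⌉ = ⌈5423/207⌉ − ⌈5313/207⌉ = 27 − 26 = 1
n=49: ⌈(50·110+33)/207⌉ − ⌈(49·110+33)/207⌉ = ⌈5533/207⌉ − ⌈5423/207⌉ = 27 − 27 = 0
n=50: ⌈(51·110+33)/207⌉ − ⌈(50·110+33)/207⌉ = ⌈5643/207⌉ − ⌈5533/207⌉ = 28 − 27 = 1
n=51: ⌈(52·110+33)/207⌉ − ⌈(51·110+33)/207⌉ = ⌈5753/207⌉ − ⌈5643/207⌉ = 28 − 28 = 0
n=52: ⌈(53·110+33)/207⌉ − ⌈(52·110+33)/207⌉ = ⌈5863/207⌉ − ⌈5753/207⌉ = 29 − 28 = 1
n=53: ⌈(54·110+33)/207⌉ − ⌈(53·110+33)/207⌉ = ⌈5973/207⌉ − ⌈5863/207⌉ = 29 − 29 = 0
n=54: ⌈(55·110+33)/207⌉ − ⌈(54·110+33)/207⌉ = ⌈6083/207⌉ − ⌈5973/207⌉ = 30 − 29 = 1
n=55: ⌈(56·110+33)/207⌉ − ⌈(55·110+33)/207⌉ = ⌈6193/207⌉ − ⌈6083/207⌉ = 30 − 30 = 0
n=56: ⌈(57·110+33)/207⌉ − ⌈(56·110+33)/207⌉ = ⌈6303/207⌉ − ⌈6193/207⌉ = 31 − 30 = 1
n=57: ⌈(58·110+33)/207⌉ − ⌈(57·110+33)/207⌉ = ⌈6413/207⌉ − ⌈6303/207⌉ = 31 − 31 = 0
n=58: ⌈(59·110+33)/207⌉ − ⌈(58·110+33)/207⌉ = ⌈6523/207⌉ − ⌈6413/207⌉ = 32 − 31 = 1
n=59: ⌈(60·110+33)/207⌉ − ⌈(59·110+33)/207⌉ = ⌈6633/207⌉ − ⌈6523/207⌉ = 33 − 32 = 1
n=60: ⌈(61·110+33)/207⌉ − ⌈(60·110+33)/207⌉ = ⌈6743/207⌉ − ⌈6633/207⌉ = 33 − 33 = 0
n=61: ⌈(62·110+33)/207⌉ − ⌈(61·110+33)/207⌉ = ⌈6853/207⌉ − ⌈6743/207⌉ = 34 − 33 = 1
n=62: ⌈(63·110+33)/207⌉ − ⌈(62·110+33)/207⌉ = ⌈6963/207⌉ − ⌈6853/207⌉ = 34 − 34 = 0
n=63: ⌈(64·110+33)/207⌉ − ⌈(63·110+33)/207⌉ = ⌈7073/207⌉ − ⌈6963/207⌉ = 35 − 34 = 1
n=64: ⌈(65·110+33)/207⌉ − ⌈(64·110+33)/207⌉ = ⌈7183/207⌉ − ⌈7073/207⌉ = 35 − 35 = 0
n=65: ⌈(66·110+33)/207⌉ − ⌈(65·110+33)/207⌉ = ⌈7293/207⌉ − ⌈7183/207⌉ = 36 − 35 = 1
n=66: ⌈(67·110+33)/207⌉ − ⌈(66·110+33)/207⌉ = ⌈7403/207⌉ − ⌈7293/207⌉ = 36 − 36 = 0
n=67: ⌈(68·110+33)/207⌉ − ⌈(67·110+33)/207⌉ = ⌈7513/207⌉ − ⌈7403/207⌉ = 37 − 36 = 1
n=68: ⌈(69·110+33)/207⌉ − ⌈(68·110+33)/207⌉ = ⌈7623/207⌉ − ⌈7513/207⌉ = 37 − 37 = 0
n=69: ⌈(70·110+33)/207⌉ − ⌈(69·110+33)/207⌉ = ⌈7733/207⌉ − ⌈7623/207⌉ = 38 − 37 = 1
n=70: ⌈(71·110+33)/207⌉ − ⌈(70·110+33)/207⌉ = ⌈7843/207⌉ − ⌈7733/207⌉ = 38 − 38 = 0
n=71: ⌈(72·110+33)/207⌉ − ⌈(71·110+33)/207⌉ = ⌈7953/207⌉ − ⌈7843/207⌉ = 39 − 38 = 1
n=72: ⌈(73·110+33)/207⌉ − ⌈(72·110+33)/207⌉ = ⌈8063/207⌉ − ⌈7953/207⌉ = 39 − 39 = 0
n=73: ⌈(74·110+33)/207⌉ − ⌈(73·110+33)/207⌉ = ⌈8173/207⌉ − ⌈8063/207⌉ = 40 − 39 = 1
n=74: ⌈(75·110+33)/207⌉ − ⌈(74·110+33)/207⌉ = ⌈8283/207⌉ − ⌈8173/207⌉ = 41 − 40 = 1
n=75: ⌈(76·110+33)/207⌉ − ⌈(75·110+33)/207⌉ = ⌈8393/207⌉ − ⌈8283/207⌉ = 41 − 41 = 0
n=76: ⌈(77·110+33)/207⌉ − ⌈(76·110+33)/207⌉ = ⌈8503/207⌉ − ⌈8393/207⌉ = 42 − 41 = 1
n=77: ⌈(78·110+33)/207⌉ − ⌈(77·110+33)/207⌉ = ⌈8613/207⌉ − ⌈8503/207⌉ = 42 − 42 = 0
n=78: ⌈(79·110+33)/207⌉ − ⌈(78·110+33)/207⌉ = ⌈8723/207⌉ − ⌈8613/207⌉ = 43 − 42 = 1
n=79: ⌈(80·110+33)/207⌉ − ⌈(79·110+33)/207⌉ = ⌈8833/207⌉ − ⌈8723/207⌉ = 43 − 43 = 0
n=80: ⌈(81·110+33)/207⌉ − ⌈(80·110+33)/207⌉ = ⌈8943/207⌉ − ⌈8833/207⌉ = 44 − 43 = 1
n=81: ⌈(82·110+33)/207⌉ − ⌈(81·110+33)/207⌉ = ⌈9053/207⌉ − ⌈8943/207⌉ = 44 − 44 = 0
n=82: ⌈(83·110+33)/207⌉ − ⌈(82·110+33)/207⌉ = ⌈9163/207⌉ − ⌈9053/207⌉ = 45 − 44 = 1
n=83: ⌈(84·110+33)/207⌉ − ⌈(83·110+33)/207⌉ = ⌈9273/207⌉ − ⌈9163/207⌉ = 45 − 45 = 0
n=84: ⌈(85·110+33)/207⌉ − ⌈(84·110+33)/207⌉ = ⌈9383/207⌉ − ⌈9273/207⌉ = 46 − 45 = 1
n=85: ⌈(86·110+33)/207⌉ − ⌈(85·110+33)/207⌉ = ⌈9493/207⌉ − ⌈9383/207⌉ = 46 − 46 = 0
n=86: ⌈(87·110+33)/207⌉ − ⌈(86·110+33)/207⌉ = ⌈9603/207⌉ − ⌈9493/207⌉ = 47 − 46 = 1
n=87: ⌈(88·110+33)/207⌉ − ⌈(87·110+33)/207⌉ = ⌈9713/207⌉ − ⌈9603/207⌉ = 47 − 47 = 0
n=88: ⌈(89·110+33)/207⌉ − ⌈(88·110+33)/207⌉ = ⌈9823/207⌉ − ⌈9713/207⌉ = 48 − 47 = 1
n=89: ⌈(90·110+33)/207⌉ − ⌈(89·110+33)/207⌉ = ⌈9933/207⌉ − ⌈9823/207⌉ = 48 − 48 = 0
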